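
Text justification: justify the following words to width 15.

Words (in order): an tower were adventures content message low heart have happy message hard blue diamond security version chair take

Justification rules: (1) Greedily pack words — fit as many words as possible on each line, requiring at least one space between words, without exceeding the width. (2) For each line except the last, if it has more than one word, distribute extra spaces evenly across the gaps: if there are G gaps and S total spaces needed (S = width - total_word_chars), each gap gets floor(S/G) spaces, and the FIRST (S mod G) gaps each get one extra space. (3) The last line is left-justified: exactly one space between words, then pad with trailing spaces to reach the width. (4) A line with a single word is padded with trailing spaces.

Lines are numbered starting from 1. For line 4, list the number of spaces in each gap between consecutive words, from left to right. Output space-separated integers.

Line 1: ['an', 'tower', 'were'] (min_width=13, slack=2)
Line 2: ['adventures'] (min_width=10, slack=5)
Line 3: ['content', 'message'] (min_width=15, slack=0)
Line 4: ['low', 'heart', 'have'] (min_width=14, slack=1)
Line 5: ['happy', 'message'] (min_width=13, slack=2)
Line 6: ['hard', 'blue'] (min_width=9, slack=6)
Line 7: ['diamond'] (min_width=7, slack=8)
Line 8: ['security'] (min_width=8, slack=7)
Line 9: ['version', 'chair'] (min_width=13, slack=2)
Line 10: ['take'] (min_width=4, slack=11)

Answer: 2 1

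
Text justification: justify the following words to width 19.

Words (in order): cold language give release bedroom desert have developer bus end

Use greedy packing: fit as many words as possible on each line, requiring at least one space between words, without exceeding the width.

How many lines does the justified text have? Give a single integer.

Answer: 4

Derivation:
Line 1: ['cold', 'language', 'give'] (min_width=18, slack=1)
Line 2: ['release', 'bedroom'] (min_width=15, slack=4)
Line 3: ['desert', 'have'] (min_width=11, slack=8)
Line 4: ['developer', 'bus', 'end'] (min_width=17, slack=2)
Total lines: 4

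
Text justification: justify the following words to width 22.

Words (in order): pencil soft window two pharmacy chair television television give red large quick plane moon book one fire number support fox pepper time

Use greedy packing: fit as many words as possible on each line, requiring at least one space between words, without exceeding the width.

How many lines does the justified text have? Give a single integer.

Line 1: ['pencil', 'soft', 'window', 'two'] (min_width=22, slack=0)
Line 2: ['pharmacy', 'chair'] (min_width=14, slack=8)
Line 3: ['television', 'television'] (min_width=21, slack=1)
Line 4: ['give', 'red', 'large', 'quick'] (min_width=20, slack=2)
Line 5: ['plane', 'moon', 'book', 'one'] (min_width=19, slack=3)
Line 6: ['fire', 'number', 'support'] (min_width=19, slack=3)
Line 7: ['fox', 'pepper', 'time'] (min_width=15, slack=7)
Total lines: 7

Answer: 7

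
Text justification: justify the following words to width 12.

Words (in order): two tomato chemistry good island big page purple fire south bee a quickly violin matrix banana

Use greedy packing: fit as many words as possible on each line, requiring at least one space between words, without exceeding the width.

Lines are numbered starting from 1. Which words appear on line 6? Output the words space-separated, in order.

Line 1: ['two', 'tomato'] (min_width=10, slack=2)
Line 2: ['chemistry'] (min_width=9, slack=3)
Line 3: ['good', 'island'] (min_width=11, slack=1)
Line 4: ['big', 'page'] (min_width=8, slack=4)
Line 5: ['purple', 'fire'] (min_width=11, slack=1)
Line 6: ['south', 'bee', 'a'] (min_width=11, slack=1)
Line 7: ['quickly'] (min_width=7, slack=5)
Line 8: ['violin'] (min_width=6, slack=6)
Line 9: ['matrix'] (min_width=6, slack=6)
Line 10: ['banana'] (min_width=6, slack=6)

Answer: south bee a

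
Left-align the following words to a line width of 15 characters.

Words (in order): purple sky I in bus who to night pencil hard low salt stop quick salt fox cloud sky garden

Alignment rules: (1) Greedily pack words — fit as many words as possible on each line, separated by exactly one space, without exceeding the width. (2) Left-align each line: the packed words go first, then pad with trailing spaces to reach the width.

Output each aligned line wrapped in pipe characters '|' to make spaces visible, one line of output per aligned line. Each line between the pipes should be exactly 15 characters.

Answer: |purple sky I in|
|bus who to     |
|night pencil   |
|hard low salt  |
|stop quick salt|
|fox cloud sky  |
|garden         |

Derivation:
Line 1: ['purple', 'sky', 'I', 'in'] (min_width=15, slack=0)
Line 2: ['bus', 'who', 'to'] (min_width=10, slack=5)
Line 3: ['night', 'pencil'] (min_width=12, slack=3)
Line 4: ['hard', 'low', 'salt'] (min_width=13, slack=2)
Line 5: ['stop', 'quick', 'salt'] (min_width=15, slack=0)
Line 6: ['fox', 'cloud', 'sky'] (min_width=13, slack=2)
Line 7: ['garden'] (min_width=6, slack=9)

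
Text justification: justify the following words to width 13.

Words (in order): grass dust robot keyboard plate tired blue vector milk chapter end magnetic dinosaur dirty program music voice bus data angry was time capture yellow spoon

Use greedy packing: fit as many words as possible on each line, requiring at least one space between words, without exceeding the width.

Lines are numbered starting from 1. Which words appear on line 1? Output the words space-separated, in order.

Answer: grass dust

Derivation:
Line 1: ['grass', 'dust'] (min_width=10, slack=3)
Line 2: ['robot'] (min_width=5, slack=8)
Line 3: ['keyboard'] (min_width=8, slack=5)
Line 4: ['plate', 'tired'] (min_width=11, slack=2)
Line 5: ['blue', 'vector'] (min_width=11, slack=2)
Line 6: ['milk', 'chapter'] (min_width=12, slack=1)
Line 7: ['end', 'magnetic'] (min_width=12, slack=1)
Line 8: ['dinosaur'] (min_width=8, slack=5)
Line 9: ['dirty', 'program'] (min_width=13, slack=0)
Line 10: ['music', 'voice'] (min_width=11, slack=2)
Line 11: ['bus', 'data'] (min_width=8, slack=5)
Line 12: ['angry', 'was'] (min_width=9, slack=4)
Line 13: ['time', 'capture'] (min_width=12, slack=1)
Line 14: ['yellow', 'spoon'] (min_width=12, slack=1)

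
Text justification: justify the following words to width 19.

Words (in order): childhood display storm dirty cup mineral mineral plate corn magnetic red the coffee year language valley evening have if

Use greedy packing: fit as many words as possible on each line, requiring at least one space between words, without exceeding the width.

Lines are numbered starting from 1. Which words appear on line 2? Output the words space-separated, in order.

Answer: storm dirty cup

Derivation:
Line 1: ['childhood', 'display'] (min_width=17, slack=2)
Line 2: ['storm', 'dirty', 'cup'] (min_width=15, slack=4)
Line 3: ['mineral', 'mineral'] (min_width=15, slack=4)
Line 4: ['plate', 'corn', 'magnetic'] (min_width=19, slack=0)
Line 5: ['red', 'the', 'coffee', 'year'] (min_width=19, slack=0)
Line 6: ['language', 'valley'] (min_width=15, slack=4)
Line 7: ['evening', 'have', 'if'] (min_width=15, slack=4)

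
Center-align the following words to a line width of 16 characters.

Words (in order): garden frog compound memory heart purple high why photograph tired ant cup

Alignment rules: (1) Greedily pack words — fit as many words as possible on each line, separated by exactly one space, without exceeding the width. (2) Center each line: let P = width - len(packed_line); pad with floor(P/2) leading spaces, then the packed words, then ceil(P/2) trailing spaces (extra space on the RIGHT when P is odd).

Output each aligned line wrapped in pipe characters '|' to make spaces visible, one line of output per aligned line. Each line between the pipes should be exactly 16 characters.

Line 1: ['garden', 'frog'] (min_width=11, slack=5)
Line 2: ['compound', 'memory'] (min_width=15, slack=1)
Line 3: ['heart', 'purple'] (min_width=12, slack=4)
Line 4: ['high', 'why'] (min_width=8, slack=8)
Line 5: ['photograph', 'tired'] (min_width=16, slack=0)
Line 6: ['ant', 'cup'] (min_width=7, slack=9)

Answer: |  garden frog   |
|compound memory |
|  heart purple  |
|    high why    |
|photograph tired|
|    ant cup     |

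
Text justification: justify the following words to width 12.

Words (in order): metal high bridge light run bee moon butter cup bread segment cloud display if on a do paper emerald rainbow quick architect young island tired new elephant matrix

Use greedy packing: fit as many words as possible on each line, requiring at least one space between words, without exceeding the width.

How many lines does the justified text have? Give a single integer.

Answer: 18

Derivation:
Line 1: ['metal', 'high'] (min_width=10, slack=2)
Line 2: ['bridge', 'light'] (min_width=12, slack=0)
Line 3: ['run', 'bee', 'moon'] (min_width=12, slack=0)
Line 4: ['butter', 'cup'] (min_width=10, slack=2)
Line 5: ['bread'] (min_width=5, slack=7)
Line 6: ['segment'] (min_width=7, slack=5)
Line 7: ['cloud'] (min_width=5, slack=7)
Line 8: ['display', 'if'] (min_width=10, slack=2)
Line 9: ['on', 'a', 'do'] (min_width=7, slack=5)
Line 10: ['paper'] (min_width=5, slack=7)
Line 11: ['emerald'] (min_width=7, slack=5)
Line 12: ['rainbow'] (min_width=7, slack=5)
Line 13: ['quick'] (min_width=5, slack=7)
Line 14: ['architect'] (min_width=9, slack=3)
Line 15: ['young', 'island'] (min_width=12, slack=0)
Line 16: ['tired', 'new'] (min_width=9, slack=3)
Line 17: ['elephant'] (min_width=8, slack=4)
Line 18: ['matrix'] (min_width=6, slack=6)
Total lines: 18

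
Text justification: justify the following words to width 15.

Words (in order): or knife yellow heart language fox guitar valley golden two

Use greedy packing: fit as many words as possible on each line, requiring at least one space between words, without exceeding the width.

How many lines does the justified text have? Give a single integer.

Answer: 5

Derivation:
Line 1: ['or', 'knife', 'yellow'] (min_width=15, slack=0)
Line 2: ['heart', 'language'] (min_width=14, slack=1)
Line 3: ['fox', 'guitar'] (min_width=10, slack=5)
Line 4: ['valley', 'golden'] (min_width=13, slack=2)
Line 5: ['two'] (min_width=3, slack=12)
Total lines: 5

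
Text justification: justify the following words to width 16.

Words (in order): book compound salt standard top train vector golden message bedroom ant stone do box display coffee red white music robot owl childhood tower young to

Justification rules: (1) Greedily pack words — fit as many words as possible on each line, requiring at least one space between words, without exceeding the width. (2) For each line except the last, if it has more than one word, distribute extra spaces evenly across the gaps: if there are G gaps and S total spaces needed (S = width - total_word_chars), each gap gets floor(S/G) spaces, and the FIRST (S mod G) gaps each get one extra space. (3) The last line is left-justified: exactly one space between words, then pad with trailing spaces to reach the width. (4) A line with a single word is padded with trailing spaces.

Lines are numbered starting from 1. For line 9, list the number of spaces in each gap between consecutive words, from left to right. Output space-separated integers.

Answer: 8

Derivation:
Line 1: ['book', 'compound'] (min_width=13, slack=3)
Line 2: ['salt', 'standard'] (min_width=13, slack=3)
Line 3: ['top', 'train', 'vector'] (min_width=16, slack=0)
Line 4: ['golden', 'message'] (min_width=14, slack=2)
Line 5: ['bedroom', 'ant'] (min_width=11, slack=5)
Line 6: ['stone', 'do', 'box'] (min_width=12, slack=4)
Line 7: ['display', 'coffee'] (min_width=14, slack=2)
Line 8: ['red', 'white', 'music'] (min_width=15, slack=1)
Line 9: ['robot', 'owl'] (min_width=9, slack=7)
Line 10: ['childhood', 'tower'] (min_width=15, slack=1)
Line 11: ['young', 'to'] (min_width=8, slack=8)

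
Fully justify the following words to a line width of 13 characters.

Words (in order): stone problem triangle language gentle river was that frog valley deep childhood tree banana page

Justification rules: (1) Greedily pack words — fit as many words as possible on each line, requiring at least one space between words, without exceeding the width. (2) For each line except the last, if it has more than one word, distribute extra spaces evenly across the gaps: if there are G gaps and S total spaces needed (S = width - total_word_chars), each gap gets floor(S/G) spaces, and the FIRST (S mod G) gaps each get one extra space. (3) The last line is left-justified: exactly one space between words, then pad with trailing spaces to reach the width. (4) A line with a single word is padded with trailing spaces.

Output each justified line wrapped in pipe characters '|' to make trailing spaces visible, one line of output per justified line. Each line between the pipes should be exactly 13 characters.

Answer: |stone problem|
|triangle     |
|language     |
|gentle  river|
|was that frog|
|valley   deep|
|childhood    |
|tree   banana|
|page         |

Derivation:
Line 1: ['stone', 'problem'] (min_width=13, slack=0)
Line 2: ['triangle'] (min_width=8, slack=5)
Line 3: ['language'] (min_width=8, slack=5)
Line 4: ['gentle', 'river'] (min_width=12, slack=1)
Line 5: ['was', 'that', 'frog'] (min_width=13, slack=0)
Line 6: ['valley', 'deep'] (min_width=11, slack=2)
Line 7: ['childhood'] (min_width=9, slack=4)
Line 8: ['tree', 'banana'] (min_width=11, slack=2)
Line 9: ['page'] (min_width=4, slack=9)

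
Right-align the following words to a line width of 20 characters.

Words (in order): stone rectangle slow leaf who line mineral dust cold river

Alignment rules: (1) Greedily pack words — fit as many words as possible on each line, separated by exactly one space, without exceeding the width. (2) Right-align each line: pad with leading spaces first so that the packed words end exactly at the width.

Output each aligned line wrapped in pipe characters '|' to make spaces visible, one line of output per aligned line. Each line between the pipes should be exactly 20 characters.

Line 1: ['stone', 'rectangle', 'slow'] (min_width=20, slack=0)
Line 2: ['leaf', 'who', 'line'] (min_width=13, slack=7)
Line 3: ['mineral', 'dust', 'cold'] (min_width=17, slack=3)
Line 4: ['river'] (min_width=5, slack=15)

Answer: |stone rectangle slow|
|       leaf who line|
|   mineral dust cold|
|               river|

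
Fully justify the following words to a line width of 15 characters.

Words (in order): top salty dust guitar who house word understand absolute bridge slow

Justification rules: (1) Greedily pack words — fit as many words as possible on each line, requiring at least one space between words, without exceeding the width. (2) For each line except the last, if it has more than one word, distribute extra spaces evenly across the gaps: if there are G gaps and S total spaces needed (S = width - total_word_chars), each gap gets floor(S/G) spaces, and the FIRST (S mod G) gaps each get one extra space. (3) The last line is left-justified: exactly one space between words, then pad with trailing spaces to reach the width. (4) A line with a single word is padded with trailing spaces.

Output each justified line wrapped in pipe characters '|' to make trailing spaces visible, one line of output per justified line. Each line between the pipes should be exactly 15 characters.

Answer: |top  salty dust|
|guitar      who|
|house      word|
|understand     |
|absolute bridge|
|slow           |

Derivation:
Line 1: ['top', 'salty', 'dust'] (min_width=14, slack=1)
Line 2: ['guitar', 'who'] (min_width=10, slack=5)
Line 3: ['house', 'word'] (min_width=10, slack=5)
Line 4: ['understand'] (min_width=10, slack=5)
Line 5: ['absolute', 'bridge'] (min_width=15, slack=0)
Line 6: ['slow'] (min_width=4, slack=11)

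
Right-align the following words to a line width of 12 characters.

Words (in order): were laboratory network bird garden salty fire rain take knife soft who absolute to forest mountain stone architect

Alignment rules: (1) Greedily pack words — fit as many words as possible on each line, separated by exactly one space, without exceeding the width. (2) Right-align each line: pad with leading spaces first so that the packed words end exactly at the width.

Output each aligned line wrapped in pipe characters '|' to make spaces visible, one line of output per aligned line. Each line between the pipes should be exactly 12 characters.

Answer: |        were|
|  laboratory|
|network bird|
|garden salty|
|   fire rain|
|  take knife|
|    soft who|
| absolute to|
|      forest|
|    mountain|
|       stone|
|   architect|

Derivation:
Line 1: ['were'] (min_width=4, slack=8)
Line 2: ['laboratory'] (min_width=10, slack=2)
Line 3: ['network', 'bird'] (min_width=12, slack=0)
Line 4: ['garden', 'salty'] (min_width=12, slack=0)
Line 5: ['fire', 'rain'] (min_width=9, slack=3)
Line 6: ['take', 'knife'] (min_width=10, slack=2)
Line 7: ['soft', 'who'] (min_width=8, slack=4)
Line 8: ['absolute', 'to'] (min_width=11, slack=1)
Line 9: ['forest'] (min_width=6, slack=6)
Line 10: ['mountain'] (min_width=8, slack=4)
Line 11: ['stone'] (min_width=5, slack=7)
Line 12: ['architect'] (min_width=9, slack=3)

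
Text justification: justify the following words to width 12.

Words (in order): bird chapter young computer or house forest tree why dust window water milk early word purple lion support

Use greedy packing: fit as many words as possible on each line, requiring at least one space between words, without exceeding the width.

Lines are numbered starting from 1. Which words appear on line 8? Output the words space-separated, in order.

Line 1: ['bird', 'chapter'] (min_width=12, slack=0)
Line 2: ['young'] (min_width=5, slack=7)
Line 3: ['computer', 'or'] (min_width=11, slack=1)
Line 4: ['house', 'forest'] (min_width=12, slack=0)
Line 5: ['tree', 'why'] (min_width=8, slack=4)
Line 6: ['dust', 'window'] (min_width=11, slack=1)
Line 7: ['water', 'milk'] (min_width=10, slack=2)
Line 8: ['early', 'word'] (min_width=10, slack=2)
Line 9: ['purple', 'lion'] (min_width=11, slack=1)
Line 10: ['support'] (min_width=7, slack=5)

Answer: early word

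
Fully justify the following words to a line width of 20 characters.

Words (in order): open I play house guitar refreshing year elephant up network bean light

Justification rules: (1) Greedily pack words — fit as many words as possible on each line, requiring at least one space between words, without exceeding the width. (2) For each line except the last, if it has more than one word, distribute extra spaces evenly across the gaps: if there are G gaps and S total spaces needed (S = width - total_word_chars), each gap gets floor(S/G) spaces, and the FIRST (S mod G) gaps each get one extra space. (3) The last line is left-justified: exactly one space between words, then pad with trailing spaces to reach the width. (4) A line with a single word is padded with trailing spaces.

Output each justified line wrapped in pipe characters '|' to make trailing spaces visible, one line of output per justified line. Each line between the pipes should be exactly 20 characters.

Line 1: ['open', 'I', 'play', 'house'] (min_width=17, slack=3)
Line 2: ['guitar', 'refreshing'] (min_width=17, slack=3)
Line 3: ['year', 'elephant', 'up'] (min_width=16, slack=4)
Line 4: ['network', 'bean', 'light'] (min_width=18, slack=2)

Answer: |open  I  play  house|
|guitar    refreshing|
|year   elephant   up|
|network bean light  |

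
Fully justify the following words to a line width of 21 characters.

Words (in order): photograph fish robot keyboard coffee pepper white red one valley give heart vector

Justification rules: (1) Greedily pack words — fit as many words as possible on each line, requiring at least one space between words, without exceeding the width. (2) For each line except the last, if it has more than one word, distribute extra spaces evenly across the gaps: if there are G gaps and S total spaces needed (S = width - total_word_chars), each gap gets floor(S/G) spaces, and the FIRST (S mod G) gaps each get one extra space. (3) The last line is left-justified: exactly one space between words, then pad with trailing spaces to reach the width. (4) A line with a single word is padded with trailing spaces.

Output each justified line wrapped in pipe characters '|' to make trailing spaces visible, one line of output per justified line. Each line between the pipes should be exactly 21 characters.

Line 1: ['photograph', 'fish', 'robot'] (min_width=21, slack=0)
Line 2: ['keyboard', 'coffee'] (min_width=15, slack=6)
Line 3: ['pepper', 'white', 'red', 'one'] (min_width=20, slack=1)
Line 4: ['valley', 'give', 'heart'] (min_width=17, slack=4)
Line 5: ['vector'] (min_width=6, slack=15)

Answer: |photograph fish robot|
|keyboard       coffee|
|pepper  white red one|
|valley   give   heart|
|vector               |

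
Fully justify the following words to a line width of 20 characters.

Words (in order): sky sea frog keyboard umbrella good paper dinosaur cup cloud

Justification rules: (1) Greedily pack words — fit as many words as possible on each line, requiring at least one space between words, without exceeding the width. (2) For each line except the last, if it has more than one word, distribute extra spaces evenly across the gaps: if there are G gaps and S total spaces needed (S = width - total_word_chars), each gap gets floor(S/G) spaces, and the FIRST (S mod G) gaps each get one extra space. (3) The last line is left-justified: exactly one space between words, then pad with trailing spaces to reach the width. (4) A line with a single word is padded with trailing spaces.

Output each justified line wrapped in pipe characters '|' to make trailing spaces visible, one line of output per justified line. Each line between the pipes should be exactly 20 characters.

Answer: |sky     sea     frog|
|keyboard    umbrella|
|good  paper dinosaur|
|cup cloud           |

Derivation:
Line 1: ['sky', 'sea', 'frog'] (min_width=12, slack=8)
Line 2: ['keyboard', 'umbrella'] (min_width=17, slack=3)
Line 3: ['good', 'paper', 'dinosaur'] (min_width=19, slack=1)
Line 4: ['cup', 'cloud'] (min_width=9, slack=11)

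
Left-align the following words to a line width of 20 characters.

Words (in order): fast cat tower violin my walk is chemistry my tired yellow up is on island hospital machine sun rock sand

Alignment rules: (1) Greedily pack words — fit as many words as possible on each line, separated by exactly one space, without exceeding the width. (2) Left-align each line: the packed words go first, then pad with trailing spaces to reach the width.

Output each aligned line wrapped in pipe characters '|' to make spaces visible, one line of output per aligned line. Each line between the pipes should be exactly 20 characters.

Answer: |fast cat tower      |
|violin my walk is   |
|chemistry my tired  |
|yellow up is on     |
|island hospital     |
|machine sun rock    |
|sand                |

Derivation:
Line 1: ['fast', 'cat', 'tower'] (min_width=14, slack=6)
Line 2: ['violin', 'my', 'walk', 'is'] (min_width=17, slack=3)
Line 3: ['chemistry', 'my', 'tired'] (min_width=18, slack=2)
Line 4: ['yellow', 'up', 'is', 'on'] (min_width=15, slack=5)
Line 5: ['island', 'hospital'] (min_width=15, slack=5)
Line 6: ['machine', 'sun', 'rock'] (min_width=16, slack=4)
Line 7: ['sand'] (min_width=4, slack=16)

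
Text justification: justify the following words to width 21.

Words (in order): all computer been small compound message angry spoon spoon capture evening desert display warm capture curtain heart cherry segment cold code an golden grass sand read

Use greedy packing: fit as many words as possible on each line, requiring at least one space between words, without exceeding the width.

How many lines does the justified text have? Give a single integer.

Answer: 9

Derivation:
Line 1: ['all', 'computer', 'been'] (min_width=17, slack=4)
Line 2: ['small', 'compound'] (min_width=14, slack=7)
Line 3: ['message', 'angry', 'spoon'] (min_width=19, slack=2)
Line 4: ['spoon', 'capture', 'evening'] (min_width=21, slack=0)
Line 5: ['desert', 'display', 'warm'] (min_width=19, slack=2)
Line 6: ['capture', 'curtain', 'heart'] (min_width=21, slack=0)
Line 7: ['cherry', 'segment', 'cold'] (min_width=19, slack=2)
Line 8: ['code', 'an', 'golden', 'grass'] (min_width=20, slack=1)
Line 9: ['sand', 'read'] (min_width=9, slack=12)
Total lines: 9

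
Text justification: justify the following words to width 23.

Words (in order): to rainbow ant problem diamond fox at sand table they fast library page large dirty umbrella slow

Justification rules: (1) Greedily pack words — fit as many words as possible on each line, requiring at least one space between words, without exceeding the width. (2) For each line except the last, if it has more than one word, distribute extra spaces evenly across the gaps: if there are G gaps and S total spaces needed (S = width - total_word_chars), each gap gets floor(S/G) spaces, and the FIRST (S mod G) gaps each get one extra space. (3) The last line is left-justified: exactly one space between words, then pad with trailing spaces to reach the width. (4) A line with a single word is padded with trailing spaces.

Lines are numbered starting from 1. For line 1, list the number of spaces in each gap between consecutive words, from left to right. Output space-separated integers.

Line 1: ['to', 'rainbow', 'ant', 'problem'] (min_width=22, slack=1)
Line 2: ['diamond', 'fox', 'at', 'sand'] (min_width=19, slack=4)
Line 3: ['table', 'they', 'fast', 'library'] (min_width=23, slack=0)
Line 4: ['page', 'large', 'dirty'] (min_width=16, slack=7)
Line 5: ['umbrella', 'slow'] (min_width=13, slack=10)

Answer: 2 1 1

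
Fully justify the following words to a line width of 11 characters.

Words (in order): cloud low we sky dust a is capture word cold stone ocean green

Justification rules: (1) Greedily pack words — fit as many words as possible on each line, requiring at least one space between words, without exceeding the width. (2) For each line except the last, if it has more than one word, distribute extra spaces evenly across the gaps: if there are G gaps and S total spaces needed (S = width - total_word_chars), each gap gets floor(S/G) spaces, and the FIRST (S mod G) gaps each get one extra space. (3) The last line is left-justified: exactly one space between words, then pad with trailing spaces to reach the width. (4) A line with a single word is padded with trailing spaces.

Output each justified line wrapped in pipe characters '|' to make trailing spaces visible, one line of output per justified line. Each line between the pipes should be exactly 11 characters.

Answer: |cloud   low|
|we sky dust|
|a        is|
|capture    |
|word   cold|
|stone ocean|
|green      |

Derivation:
Line 1: ['cloud', 'low'] (min_width=9, slack=2)
Line 2: ['we', 'sky', 'dust'] (min_width=11, slack=0)
Line 3: ['a', 'is'] (min_width=4, slack=7)
Line 4: ['capture'] (min_width=7, slack=4)
Line 5: ['word', 'cold'] (min_width=9, slack=2)
Line 6: ['stone', 'ocean'] (min_width=11, slack=0)
Line 7: ['green'] (min_width=5, slack=6)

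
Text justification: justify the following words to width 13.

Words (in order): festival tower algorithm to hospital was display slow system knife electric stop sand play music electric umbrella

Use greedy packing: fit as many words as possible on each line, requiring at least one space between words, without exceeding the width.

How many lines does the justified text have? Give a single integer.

Line 1: ['festival'] (min_width=8, slack=5)
Line 2: ['tower'] (min_width=5, slack=8)
Line 3: ['algorithm', 'to'] (min_width=12, slack=1)
Line 4: ['hospital', 'was'] (min_width=12, slack=1)
Line 5: ['display', 'slow'] (min_width=12, slack=1)
Line 6: ['system', 'knife'] (min_width=12, slack=1)
Line 7: ['electric', 'stop'] (min_width=13, slack=0)
Line 8: ['sand', 'play'] (min_width=9, slack=4)
Line 9: ['music'] (min_width=5, slack=8)
Line 10: ['electric'] (min_width=8, slack=5)
Line 11: ['umbrella'] (min_width=8, slack=5)
Total lines: 11

Answer: 11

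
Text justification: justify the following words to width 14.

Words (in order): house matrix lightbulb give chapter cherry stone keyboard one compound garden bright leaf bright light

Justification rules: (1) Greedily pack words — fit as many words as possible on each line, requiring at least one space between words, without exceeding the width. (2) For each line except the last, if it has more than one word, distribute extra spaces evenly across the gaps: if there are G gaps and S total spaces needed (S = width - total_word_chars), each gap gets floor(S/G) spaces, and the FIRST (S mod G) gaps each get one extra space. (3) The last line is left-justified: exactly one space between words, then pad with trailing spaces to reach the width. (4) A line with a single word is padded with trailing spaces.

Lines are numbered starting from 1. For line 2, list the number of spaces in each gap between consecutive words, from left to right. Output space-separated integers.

Line 1: ['house', 'matrix'] (min_width=12, slack=2)
Line 2: ['lightbulb', 'give'] (min_width=14, slack=0)
Line 3: ['chapter', 'cherry'] (min_width=14, slack=0)
Line 4: ['stone', 'keyboard'] (min_width=14, slack=0)
Line 5: ['one', 'compound'] (min_width=12, slack=2)
Line 6: ['garden', 'bright'] (min_width=13, slack=1)
Line 7: ['leaf', 'bright'] (min_width=11, slack=3)
Line 8: ['light'] (min_width=5, slack=9)

Answer: 1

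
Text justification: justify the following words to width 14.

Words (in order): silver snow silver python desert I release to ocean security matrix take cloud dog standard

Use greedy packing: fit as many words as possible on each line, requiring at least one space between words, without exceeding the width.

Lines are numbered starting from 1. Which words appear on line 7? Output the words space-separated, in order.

Answer: cloud dog

Derivation:
Line 1: ['silver', 'snow'] (min_width=11, slack=3)
Line 2: ['silver', 'python'] (min_width=13, slack=1)
Line 3: ['desert', 'I'] (min_width=8, slack=6)
Line 4: ['release', 'to'] (min_width=10, slack=4)
Line 5: ['ocean', 'security'] (min_width=14, slack=0)
Line 6: ['matrix', 'take'] (min_width=11, slack=3)
Line 7: ['cloud', 'dog'] (min_width=9, slack=5)
Line 8: ['standard'] (min_width=8, slack=6)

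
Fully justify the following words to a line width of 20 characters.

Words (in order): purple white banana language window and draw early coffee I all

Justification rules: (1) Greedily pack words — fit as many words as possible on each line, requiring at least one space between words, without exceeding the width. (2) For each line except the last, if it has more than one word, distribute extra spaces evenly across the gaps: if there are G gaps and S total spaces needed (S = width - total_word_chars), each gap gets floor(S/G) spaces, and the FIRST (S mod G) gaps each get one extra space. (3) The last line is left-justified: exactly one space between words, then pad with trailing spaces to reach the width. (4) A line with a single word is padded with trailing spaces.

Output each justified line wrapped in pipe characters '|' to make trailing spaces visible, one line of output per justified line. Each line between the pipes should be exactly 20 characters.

Answer: |purple  white banana|
|language  window and|
|draw  early coffee I|
|all                 |

Derivation:
Line 1: ['purple', 'white', 'banana'] (min_width=19, slack=1)
Line 2: ['language', 'window', 'and'] (min_width=19, slack=1)
Line 3: ['draw', 'early', 'coffee', 'I'] (min_width=19, slack=1)
Line 4: ['all'] (min_width=3, slack=17)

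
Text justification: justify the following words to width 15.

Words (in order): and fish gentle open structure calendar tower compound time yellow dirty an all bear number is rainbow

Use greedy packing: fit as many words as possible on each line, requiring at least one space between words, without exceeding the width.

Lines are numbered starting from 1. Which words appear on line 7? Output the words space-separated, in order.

Line 1: ['and', 'fish', 'gentle'] (min_width=15, slack=0)
Line 2: ['open', 'structure'] (min_width=14, slack=1)
Line 3: ['calendar', 'tower'] (min_width=14, slack=1)
Line 4: ['compound', 'time'] (min_width=13, slack=2)
Line 5: ['yellow', 'dirty', 'an'] (min_width=15, slack=0)
Line 6: ['all', 'bear', 'number'] (min_width=15, slack=0)
Line 7: ['is', 'rainbow'] (min_width=10, slack=5)

Answer: is rainbow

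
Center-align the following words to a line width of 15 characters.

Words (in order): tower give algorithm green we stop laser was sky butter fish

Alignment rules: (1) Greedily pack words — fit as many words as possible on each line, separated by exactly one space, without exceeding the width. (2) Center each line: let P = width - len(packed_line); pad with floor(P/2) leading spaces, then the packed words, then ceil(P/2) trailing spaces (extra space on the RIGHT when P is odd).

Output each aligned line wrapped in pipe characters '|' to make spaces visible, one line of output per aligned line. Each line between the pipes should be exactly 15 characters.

Answer: |  tower give   |
|algorithm green|
| we stop laser |
|was sky butter |
|     fish      |

Derivation:
Line 1: ['tower', 'give'] (min_width=10, slack=5)
Line 2: ['algorithm', 'green'] (min_width=15, slack=0)
Line 3: ['we', 'stop', 'laser'] (min_width=13, slack=2)
Line 4: ['was', 'sky', 'butter'] (min_width=14, slack=1)
Line 5: ['fish'] (min_width=4, slack=11)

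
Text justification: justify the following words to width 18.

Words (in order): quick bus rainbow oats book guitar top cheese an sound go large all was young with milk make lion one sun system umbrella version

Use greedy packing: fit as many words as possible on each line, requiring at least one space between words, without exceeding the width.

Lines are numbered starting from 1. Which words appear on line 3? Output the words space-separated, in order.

Line 1: ['quick', 'bus', 'rainbow'] (min_width=17, slack=1)
Line 2: ['oats', 'book', 'guitar'] (min_width=16, slack=2)
Line 3: ['top', 'cheese', 'an'] (min_width=13, slack=5)
Line 4: ['sound', 'go', 'large', 'all'] (min_width=18, slack=0)
Line 5: ['was', 'young', 'with'] (min_width=14, slack=4)
Line 6: ['milk', 'make', 'lion', 'one'] (min_width=18, slack=0)
Line 7: ['sun', 'system'] (min_width=10, slack=8)
Line 8: ['umbrella', 'version'] (min_width=16, slack=2)

Answer: top cheese an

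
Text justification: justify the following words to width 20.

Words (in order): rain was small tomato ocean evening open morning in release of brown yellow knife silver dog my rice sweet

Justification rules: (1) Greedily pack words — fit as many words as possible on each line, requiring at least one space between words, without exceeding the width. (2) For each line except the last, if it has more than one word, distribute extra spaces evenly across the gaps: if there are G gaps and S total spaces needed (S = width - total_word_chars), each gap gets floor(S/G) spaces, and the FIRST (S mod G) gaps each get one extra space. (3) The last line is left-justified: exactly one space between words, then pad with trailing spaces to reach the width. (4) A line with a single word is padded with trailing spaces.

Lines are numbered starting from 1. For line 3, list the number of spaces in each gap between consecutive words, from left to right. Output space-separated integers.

Line 1: ['rain', 'was', 'small'] (min_width=14, slack=6)
Line 2: ['tomato', 'ocean', 'evening'] (min_width=20, slack=0)
Line 3: ['open', 'morning', 'in'] (min_width=15, slack=5)
Line 4: ['release', 'of', 'brown'] (min_width=16, slack=4)
Line 5: ['yellow', 'knife', 'silver'] (min_width=19, slack=1)
Line 6: ['dog', 'my', 'rice', 'sweet'] (min_width=17, slack=3)

Answer: 4 3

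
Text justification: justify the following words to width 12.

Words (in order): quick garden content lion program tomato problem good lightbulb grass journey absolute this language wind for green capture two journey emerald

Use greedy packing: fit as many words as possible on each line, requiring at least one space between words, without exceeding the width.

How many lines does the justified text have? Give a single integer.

Line 1: ['quick', 'garden'] (min_width=12, slack=0)
Line 2: ['content', 'lion'] (min_width=12, slack=0)
Line 3: ['program'] (min_width=7, slack=5)
Line 4: ['tomato'] (min_width=6, slack=6)
Line 5: ['problem', 'good'] (min_width=12, slack=0)
Line 6: ['lightbulb'] (min_width=9, slack=3)
Line 7: ['grass'] (min_width=5, slack=7)
Line 8: ['journey'] (min_width=7, slack=5)
Line 9: ['absolute'] (min_width=8, slack=4)
Line 10: ['this'] (min_width=4, slack=8)
Line 11: ['language'] (min_width=8, slack=4)
Line 12: ['wind', 'for'] (min_width=8, slack=4)
Line 13: ['green'] (min_width=5, slack=7)
Line 14: ['capture', 'two'] (min_width=11, slack=1)
Line 15: ['journey'] (min_width=7, slack=5)
Line 16: ['emerald'] (min_width=7, slack=5)
Total lines: 16

Answer: 16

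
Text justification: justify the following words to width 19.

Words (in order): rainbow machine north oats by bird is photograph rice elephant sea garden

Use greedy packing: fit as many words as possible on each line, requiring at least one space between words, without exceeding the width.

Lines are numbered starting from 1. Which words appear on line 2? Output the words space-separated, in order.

Answer: north oats by bird

Derivation:
Line 1: ['rainbow', 'machine'] (min_width=15, slack=4)
Line 2: ['north', 'oats', 'by', 'bird'] (min_width=18, slack=1)
Line 3: ['is', 'photograph', 'rice'] (min_width=18, slack=1)
Line 4: ['elephant', 'sea', 'garden'] (min_width=19, slack=0)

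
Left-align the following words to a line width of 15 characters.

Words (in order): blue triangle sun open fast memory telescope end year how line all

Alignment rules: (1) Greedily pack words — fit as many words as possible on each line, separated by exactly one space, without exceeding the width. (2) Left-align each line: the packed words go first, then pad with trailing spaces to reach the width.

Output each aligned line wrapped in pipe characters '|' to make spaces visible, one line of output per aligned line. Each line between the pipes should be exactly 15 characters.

Answer: |blue triangle  |
|sun open fast  |
|memory         |
|telescope end  |
|year how line  |
|all            |

Derivation:
Line 1: ['blue', 'triangle'] (min_width=13, slack=2)
Line 2: ['sun', 'open', 'fast'] (min_width=13, slack=2)
Line 3: ['memory'] (min_width=6, slack=9)
Line 4: ['telescope', 'end'] (min_width=13, slack=2)
Line 5: ['year', 'how', 'line'] (min_width=13, slack=2)
Line 6: ['all'] (min_width=3, slack=12)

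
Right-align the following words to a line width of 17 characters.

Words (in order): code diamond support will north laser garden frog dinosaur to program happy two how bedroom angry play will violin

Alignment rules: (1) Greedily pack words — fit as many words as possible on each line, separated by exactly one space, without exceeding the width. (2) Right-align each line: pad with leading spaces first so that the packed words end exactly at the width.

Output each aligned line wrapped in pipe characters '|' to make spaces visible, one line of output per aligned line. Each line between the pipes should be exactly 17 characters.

Line 1: ['code', 'diamond'] (min_width=12, slack=5)
Line 2: ['support', 'will'] (min_width=12, slack=5)
Line 3: ['north', 'laser'] (min_width=11, slack=6)
Line 4: ['garden', 'frog'] (min_width=11, slack=6)
Line 5: ['dinosaur', 'to'] (min_width=11, slack=6)
Line 6: ['program', 'happy', 'two'] (min_width=17, slack=0)
Line 7: ['how', 'bedroom', 'angry'] (min_width=17, slack=0)
Line 8: ['play', 'will', 'violin'] (min_width=16, slack=1)

Answer: |     code diamond|
|     support will|
|      north laser|
|      garden frog|
|      dinosaur to|
|program happy two|
|how bedroom angry|
| play will violin|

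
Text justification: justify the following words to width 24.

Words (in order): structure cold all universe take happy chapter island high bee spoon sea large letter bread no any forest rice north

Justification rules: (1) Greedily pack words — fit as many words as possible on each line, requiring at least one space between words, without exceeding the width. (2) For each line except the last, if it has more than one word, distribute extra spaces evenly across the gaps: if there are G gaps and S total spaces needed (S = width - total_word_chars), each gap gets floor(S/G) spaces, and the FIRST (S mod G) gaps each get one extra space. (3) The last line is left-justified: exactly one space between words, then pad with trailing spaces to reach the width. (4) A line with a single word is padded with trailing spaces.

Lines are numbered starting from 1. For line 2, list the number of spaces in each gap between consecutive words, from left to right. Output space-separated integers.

Answer: 4 3

Derivation:
Line 1: ['structure', 'cold', 'all'] (min_width=18, slack=6)
Line 2: ['universe', 'take', 'happy'] (min_width=19, slack=5)
Line 3: ['chapter', 'island', 'high', 'bee'] (min_width=23, slack=1)
Line 4: ['spoon', 'sea', 'large', 'letter'] (min_width=22, slack=2)
Line 5: ['bread', 'no', 'any', 'forest', 'rice'] (min_width=24, slack=0)
Line 6: ['north'] (min_width=5, slack=19)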